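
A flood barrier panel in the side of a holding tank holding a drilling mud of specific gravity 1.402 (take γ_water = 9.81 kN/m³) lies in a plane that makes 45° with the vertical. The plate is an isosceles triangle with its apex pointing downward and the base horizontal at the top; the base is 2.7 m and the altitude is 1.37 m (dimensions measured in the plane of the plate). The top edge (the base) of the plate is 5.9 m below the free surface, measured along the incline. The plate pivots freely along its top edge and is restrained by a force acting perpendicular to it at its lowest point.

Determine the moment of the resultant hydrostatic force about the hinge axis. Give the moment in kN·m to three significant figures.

M ≈ 54.1 kN·m

γ = 1.402 × 9.81 = 13.75362 kN/m³.
The plate makes 45° with the vertical, i.e. θ = 90° − 45° = 45° to the horizontal. Measuring y along the incline from the free-surface line, vertical depth h = y·sinθ with sinθ = 0.707107.
With the apex down, the centroid sits h/3 = 1.37/3 = 0.456667 m below the base (the top edge), so y_c = 5.9 + 0.456667 = 6.35667 m and h_c = 6.35667 × 0.707107 = 4.49485 m.
A = ½ × 2.7 × 1.37 = 1.8495 m².
Resultant F = γ·h_c·A = 13.75362 × 4.49485 × 1.8495 = 114.337 kN.
I_c = b·h³/36 = 2.7 × 1.37³/36 = 0.192851 m⁴.
Centre of pressure: y_p = y_c + I_c/(y_c·A) = 6.35667 + 0.192851/(6.35667 × 1.8495) = 6.35667 + 0.0164036 = 6.37307 m along the plane.
The resultant acts 0.456667 + 0.0164036 = 0.473071 m (along the plate) below the hinge at the top edge, so the moment about the hinge is M = F × 0.473071 = 114.337 × 0.473071 = 54.0895 kN·m.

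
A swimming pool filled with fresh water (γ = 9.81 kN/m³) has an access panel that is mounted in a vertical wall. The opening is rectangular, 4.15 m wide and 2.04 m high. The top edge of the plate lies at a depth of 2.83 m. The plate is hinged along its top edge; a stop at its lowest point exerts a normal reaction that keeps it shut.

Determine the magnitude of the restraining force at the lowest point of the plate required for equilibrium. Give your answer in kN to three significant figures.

γ = 9.81 kN/m³.
The centroid lies 2.04/2 = 1.02 m below the top edge, so the centroid depth is h_c = 2.83 + 1.02 = 3.85 m.
A = 4.15 × 2.04 = 8.466 m².
Resultant F = γ·h_c·A = 9.81 × 3.85 × 8.466 = 319.748 kN.
I_c = b·h³/12 = 4.15 × 2.04³/12 = 2.93601 m⁴.
Centre of pressure: y_p = y_c + I_c/(y_c·A) = 3.85 + 2.93601/(3.85 × 8.466) = 3.85 + 0.090078 = 3.94008 m along the plane.
The resultant acts 1.02 + 0.090078 = 1.11008 m (along the plate) below the hinge at the top edge, so the moment about the hinge is M = F × 1.11008 = 319.748 × 1.11008 = 354.946 kN·m.
A normal force at the bottom, 2.04 m from the hinge, must supply this moment: P = 354.946/2.04 = 173.993 kN.

P ≈ 174 kN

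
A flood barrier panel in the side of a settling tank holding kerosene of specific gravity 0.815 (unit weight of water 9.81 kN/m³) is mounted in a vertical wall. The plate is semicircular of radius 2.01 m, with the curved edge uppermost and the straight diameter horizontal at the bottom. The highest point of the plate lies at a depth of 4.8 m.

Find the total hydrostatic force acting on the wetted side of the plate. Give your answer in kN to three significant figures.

γ = 0.815 × 9.81 = 7.99515 kN/m³.
The centroid lies 4r/(3π) = 0.85307 m above the diameter, so r − 4r/(3π) = 2.01 − 0.85307 = 1.15693 m below the topmost point, so the centroid depth is h_c = 4.8 + 1.15693 = 5.95693 m.
A = πr²/2 = π × 2.01²/2 = 6.34617 m².
Resultant F = γ·h_c·A = 7.99515 × 5.95693 × 6.34617 = 302.246 kN.

F ≈ 302 kN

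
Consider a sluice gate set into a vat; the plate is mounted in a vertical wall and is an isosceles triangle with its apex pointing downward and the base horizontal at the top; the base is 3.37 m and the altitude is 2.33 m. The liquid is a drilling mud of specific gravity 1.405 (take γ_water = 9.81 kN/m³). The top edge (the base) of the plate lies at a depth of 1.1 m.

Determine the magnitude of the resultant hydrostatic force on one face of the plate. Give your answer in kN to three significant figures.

F ≈ 102 kN

γ = 1.405 × 9.81 = 13.78305 kN/m³.
With the apex down, the centroid sits h/3 = 2.33/3 = 0.776667 m below the base (the top edge), so the centroid depth is h_c = 1.1 + 0.776667 = 1.87667 m.
A = ½ × 3.37 × 2.33 = 3.92605 m².
Resultant F = γ·h_c·A = 13.78305 × 1.87667 × 3.92605 = 101.552 kN.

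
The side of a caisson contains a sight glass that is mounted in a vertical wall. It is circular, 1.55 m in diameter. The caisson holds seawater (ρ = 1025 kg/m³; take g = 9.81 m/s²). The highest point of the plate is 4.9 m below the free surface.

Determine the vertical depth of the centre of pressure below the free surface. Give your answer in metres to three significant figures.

γ = ρg = 1025 × 9.81 / 1000 = 10.05525 kN/m³.
The centroid is at the centre, 0.775 m below the top of the plate, so the centroid depth is h_c = 4.9 + 0.775 = 5.675 m.
A = π(0.775)² = 1.88692 m².
Resultant F = γ·h_c·A = 10.05525 × 5.675 × 1.88692 = 107.674 kN.
I_c = πr⁴/4 = π × 0.775⁴/4 = 0.283333 m⁴.
Centre of pressure: y_p = y_c + I_c/(y_c·A) = 5.675 + 0.283333/(5.675 × 1.88692) = 5.675 + 0.0264593 = 5.70146 m along the plane.

h_p = 5.70 m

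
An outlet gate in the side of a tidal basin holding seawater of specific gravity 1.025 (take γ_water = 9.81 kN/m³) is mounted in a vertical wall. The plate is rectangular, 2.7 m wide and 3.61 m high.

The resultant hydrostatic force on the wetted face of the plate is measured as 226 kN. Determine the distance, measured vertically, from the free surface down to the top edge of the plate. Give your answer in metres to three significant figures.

d_top ≈ 0.501 m

γ = 1.025 × 9.81 = 10.05525 kN/m³.
A = 2.7 × 3.61 = 9.747 m².
From F = γ·h_c·A, the centroid depth is h_c = 226/(10.05525 × 9.747) = 2.30592 m.
The centroid lies 3.61/2 = 1.805 m below the top edge, so the top edge sits at h_top = 2.30592 − 1.805 = 0.50092 m below the surface.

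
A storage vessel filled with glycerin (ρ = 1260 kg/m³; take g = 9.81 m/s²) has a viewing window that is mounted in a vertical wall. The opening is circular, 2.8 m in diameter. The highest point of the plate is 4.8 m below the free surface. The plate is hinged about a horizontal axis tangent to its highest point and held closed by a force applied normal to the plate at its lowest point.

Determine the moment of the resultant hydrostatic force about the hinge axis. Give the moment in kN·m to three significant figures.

M ≈ 698 kN·m

γ = ρg = 1260 × 9.81 / 1000 = 12.3606 kN/m³.
The centroid is at the centre, 1.4 m below the top of the plate, so the centroid depth is h_c = 4.8 + 1.4 = 6.2 m.
A = π(1.4)² = 6.15752 m².
Resultant F = γ·h_c·A = 12.3606 × 6.2 × 6.15752 = 471.886 kN.
I_c = πr⁴/4 = π × 1.4⁴/4 = 3.01719 m⁴.
Centre of pressure: y_p = y_c + I_c/(y_c·A) = 6.2 + 3.01719/(6.2 × 6.15752) = 6.2 + 0.0790324 = 6.27903 m along the plane.
The resultant acts 1.4 + 0.0790324 = 1.47903 m (along the plate) below the hinge at the top edge, so the moment about the hinge is M = F × 1.47903 = 471.886 × 1.47903 = 697.934 kN·m.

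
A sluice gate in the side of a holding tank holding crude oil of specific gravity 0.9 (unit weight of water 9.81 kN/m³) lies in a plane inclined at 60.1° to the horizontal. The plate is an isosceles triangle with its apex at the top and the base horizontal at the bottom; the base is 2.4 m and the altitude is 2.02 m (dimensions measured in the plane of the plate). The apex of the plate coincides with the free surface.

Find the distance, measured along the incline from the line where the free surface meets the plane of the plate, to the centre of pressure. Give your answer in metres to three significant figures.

y_p = 1.52 m

γ = 0.9 × 9.81 = 8.829 kN/m³.
Let θ = 60.1° be the plate's angle to the horizontal; measure y along the incline from where the plane meets the free surface. Vertical depth h = y·sinθ with sinθ = 0.866897.
With the apex up, the centroid sits 2h/3 = 2 × 2.02/3 = 1.34667 m below the apex, so y_c = 1.34667 m and h_c = 1.34667 × 0.866897 = 1.16742 m.
A = ½ × 2.4 × 2.02 = 2.424 m².
Resultant F = γ·h_c·A = 8.829 × 1.16742 × 2.424 = 24.9845 kN.
I_c = b·h³/36 = 2.4 × 2.02³/36 = 0.549494 m⁴.
Centre of pressure: y_p = y_c + I_c/(y_c·A) = 1.34667 + 0.549494/(1.34667 × 2.424) = 1.34667 + 0.168333 = 1.515 m along the plane.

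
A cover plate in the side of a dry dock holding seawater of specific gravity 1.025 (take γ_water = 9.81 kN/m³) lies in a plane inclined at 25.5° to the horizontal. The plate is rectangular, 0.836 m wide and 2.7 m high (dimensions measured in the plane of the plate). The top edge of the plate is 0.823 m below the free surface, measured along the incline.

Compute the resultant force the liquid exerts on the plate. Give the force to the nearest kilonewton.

F ≈ 21 kN

γ = 1.025 × 9.81 = 10.05525 kN/m³.
Let θ = 25.5° be the plate's angle to the horizontal; measure y along the incline from where the plane meets the free surface. Vertical depth h = y·sinθ with sinθ = 0.430511.
The centroid lies 2.7/2 = 1.35 m below the top edge, so y_c = 0.823 + 1.35 = 2.173 m and h_c = 2.173 × 0.430511 = 0.9355 m.
A = 0.836 × 2.7 = 2.2572 m².
Resultant F = γ·h_c·A = 10.05525 × 0.9355 × 2.2572 = 21.2328 kN.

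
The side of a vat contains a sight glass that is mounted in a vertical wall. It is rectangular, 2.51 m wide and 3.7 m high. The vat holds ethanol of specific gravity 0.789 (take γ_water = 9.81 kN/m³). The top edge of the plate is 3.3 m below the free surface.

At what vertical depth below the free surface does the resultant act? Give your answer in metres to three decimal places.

h_p = 5.372 m

γ = 0.789 × 9.81 = 7.74009 kN/m³.
The centroid lies 3.7/2 = 1.85 m below the top edge, so the centroid depth is h_c = 3.3 + 1.85 = 5.15 m.
A = 2.51 × 3.7 = 9.287 m².
Resultant F = γ·h_c·A = 7.74009 × 5.15 × 9.287 = 370.193 kN.
I_c = b·h³/12 = 2.51 × 3.7³/12 = 10.5949 m⁴.
Centre of pressure: y_p = y_c + I_c/(y_c·A) = 5.15 + 10.5949/(5.15 × 9.287) = 5.15 + 0.221521 = 5.37152 m along the plane.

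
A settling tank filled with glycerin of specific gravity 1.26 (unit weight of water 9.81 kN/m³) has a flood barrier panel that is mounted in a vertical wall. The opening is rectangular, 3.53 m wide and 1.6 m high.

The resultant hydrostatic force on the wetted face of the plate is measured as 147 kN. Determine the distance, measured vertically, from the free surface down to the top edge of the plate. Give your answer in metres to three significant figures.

γ = 1.26 × 9.81 = 12.3606 kN/m³.
A = 3.53 × 1.6 = 5.648 m².
From F = γ·h_c·A, the centroid depth is h_c = 147/(12.3606 × 5.648) = 2.10564 m.
The centroid lies 1.6/2 = 0.8 m below the top edge, so the top edge sits at h_top = 2.10564 − 0.8 = 1.30564 m below the surface.

d_top ≈ 1.31 m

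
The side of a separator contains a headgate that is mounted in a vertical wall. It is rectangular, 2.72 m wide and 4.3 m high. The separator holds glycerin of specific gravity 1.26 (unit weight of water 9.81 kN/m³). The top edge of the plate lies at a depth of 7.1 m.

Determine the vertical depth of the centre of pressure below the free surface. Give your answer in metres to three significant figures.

h_p = 9.42 m

γ = 1.26 × 9.81 = 12.3606 kN/m³.
The centroid lies 4.3/2 = 2.15 m below the top edge, so the centroid depth is h_c = 7.1 + 2.15 = 9.25 m.
A = 2.72 × 4.3 = 11.696 m².
Resultant F = γ·h_c·A = 12.3606 × 9.25 × 11.696 = 1337.27 kN.
I_c = b·h³/12 = 2.72 × 4.3³/12 = 18.0216 m⁴.
Centre of pressure: y_p = y_c + I_c/(y_c·A) = 9.25 + 18.0216/(9.25 × 11.696) = 9.25 + 0.166577 = 9.41658 m along the plane.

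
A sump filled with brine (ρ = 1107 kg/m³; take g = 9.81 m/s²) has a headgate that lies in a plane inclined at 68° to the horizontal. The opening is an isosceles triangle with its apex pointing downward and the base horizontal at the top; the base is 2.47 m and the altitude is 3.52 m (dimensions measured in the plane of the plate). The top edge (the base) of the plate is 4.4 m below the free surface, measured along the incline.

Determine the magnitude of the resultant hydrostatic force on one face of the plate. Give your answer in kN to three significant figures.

γ = ρg = 1107 × 9.81 / 1000 = 10.85967 kN/m³.
Let θ = 68° be the plate's angle to the horizontal; measure y along the incline from where the plane meets the free surface. Vertical depth h = y·sinθ with sinθ = 0.927184.
With the apex down, the centroid sits h/3 = 3.52/3 = 1.17333 m below the base (the top edge), so y_c = 4.4 + 1.17333 = 5.57333 m and h_c = 5.57333 × 0.927184 = 5.1675 m.
A = ½ × 2.47 × 3.52 = 4.3472 m².
Resultant F = γ·h_c·A = 10.85967 × 5.1675 × 4.3472 = 243.953 kN.

F ≈ 244 kN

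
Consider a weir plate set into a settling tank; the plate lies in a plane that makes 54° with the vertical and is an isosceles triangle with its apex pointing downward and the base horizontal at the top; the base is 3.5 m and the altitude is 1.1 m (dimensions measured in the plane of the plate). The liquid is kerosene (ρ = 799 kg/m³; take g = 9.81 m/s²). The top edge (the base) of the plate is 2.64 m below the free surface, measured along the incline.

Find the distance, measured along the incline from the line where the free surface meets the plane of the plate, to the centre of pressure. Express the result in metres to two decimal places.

γ = ρg = 799 × 9.81 / 1000 = 7.83819 kN/m³.
The plate makes 54° with the vertical, i.e. θ = 90° − 54° = 36° to the horizontal. Measuring y along the incline from the free-surface line, vertical depth h = y·sinθ with sinθ = 0.587785.
With the apex down, the centroid sits h/3 = 1.1/3 = 0.366667 m below the base (the top edge), so y_c = 2.64 + 0.366667 = 3.00667 m and h_c = 3.00667 × 0.587785 = 1.76728 m.
A = ½ × 3.5 × 1.1 = 1.925 m².
Resultant F = γ·h_c·A = 7.83819 × 1.76728 × 1.925 = 26.6656 kN.
I_c = b·h³/36 = 3.5 × 1.1³/36 = 0.129403 m⁴.
Centre of pressure: y_p = y_c + I_c/(y_c·A) = 3.00667 + 0.129403/(3.00667 × 1.925) = 3.00667 + 0.0223577 = 3.02903 m along the plane.

y_p = 3.03 m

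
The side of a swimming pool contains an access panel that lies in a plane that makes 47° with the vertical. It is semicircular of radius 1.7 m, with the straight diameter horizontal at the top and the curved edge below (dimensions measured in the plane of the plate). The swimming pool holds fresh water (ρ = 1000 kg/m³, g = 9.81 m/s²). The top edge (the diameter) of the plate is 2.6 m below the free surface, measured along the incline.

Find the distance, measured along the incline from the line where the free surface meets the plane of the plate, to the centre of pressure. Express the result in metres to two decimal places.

γ = ρg = 1000 × 9.81 = 9810 N/m³ = 9.81 kN/m³.
The plate makes 47° with the vertical, i.e. θ = 90° − 47° = 43° to the horizontal. Measuring y along the incline from the free-surface line, vertical depth h = y·sinθ with sinθ = 0.681998.
The centroid of a semicircle lies 4r/(3π) = 0.721502 m from the diameter, here below the top edge, so y_c = 2.6 + 0.721502 = 3.3215 m and h_c = 3.3215 × 0.681998 = 2.26526 m.
A = πr²/2 = π × 1.7²/2 = 4.5396 m².
Resultant F = γ·h_c·A = 9.81 × 2.26526 × 4.5396 = 100.88 kN.
I_c = (π/8 − 8/(9π))·r⁴ = 0.109757 × 1.7⁴ = 0.916701 m⁴.
Centre of pressure: y_p = y_c + I_c/(y_c·A) = 3.3215 + 0.916701/(3.3215 × 4.5396) = 3.3215 + 0.0607961 = 3.3823 m along the plane.

y_p = 3.38 m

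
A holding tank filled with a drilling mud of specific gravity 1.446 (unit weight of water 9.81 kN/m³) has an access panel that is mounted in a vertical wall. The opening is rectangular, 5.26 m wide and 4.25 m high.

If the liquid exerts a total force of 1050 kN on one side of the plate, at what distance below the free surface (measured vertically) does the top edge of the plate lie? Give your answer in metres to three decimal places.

γ = 1.446 × 9.81 = 14.18526 kN/m³.
A = 5.26 × 4.25 = 22.355 m².
From F = γ·h_c·A, the centroid depth is h_c = 1050/(14.18526 × 22.355) = 3.31114 m.
The centroid lies 4.25/2 = 2.125 m below the top edge, so the top edge sits at h_top = 3.31114 − 2.125 = 1.18614 m below the surface.

d_top ≈ 1.186 m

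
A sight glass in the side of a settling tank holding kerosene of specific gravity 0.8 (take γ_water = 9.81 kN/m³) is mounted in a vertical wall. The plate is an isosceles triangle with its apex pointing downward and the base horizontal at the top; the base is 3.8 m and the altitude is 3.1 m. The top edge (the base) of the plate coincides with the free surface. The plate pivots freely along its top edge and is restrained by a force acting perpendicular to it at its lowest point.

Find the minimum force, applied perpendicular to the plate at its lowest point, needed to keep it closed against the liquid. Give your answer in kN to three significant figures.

γ = 0.8 × 9.81 = 7.848 kN/m³.
With the apex down, the centroid sits h/3 = 3.1/3 = 1.03333 m below the base (the top edge), so the centroid depth is h_c = 1.03333 m.
A = ½ × 3.8 × 3.1 = 5.89 m².
Resultant F = γ·h_c·A = 7.848 × 1.03333 × 5.89 = 47.7654 kN.
I_c = b·h³/36 = 3.8 × 3.1³/36 = 3.14461 m⁴.
Centre of pressure: y_p = y_c + I_c/(y_c·A) = 1.03333 + 3.14461/(1.03333 × 5.89) = 1.03333 + 0.516669 = 1.55 m along the plane.
The resultant acts 1.03333 + 0.516669 = 1.55 m (along the plate) below the hinge at the top edge, so the moment about the hinge is M = F × 1.55 = 47.7654 × 1.55 = 74.0364 kN·m.
A normal force at the bottom, 3.1 m from the hinge, must supply this moment: P = 74.0364/3.1 = 23.8827 kN.

P ≈ 23.9 kN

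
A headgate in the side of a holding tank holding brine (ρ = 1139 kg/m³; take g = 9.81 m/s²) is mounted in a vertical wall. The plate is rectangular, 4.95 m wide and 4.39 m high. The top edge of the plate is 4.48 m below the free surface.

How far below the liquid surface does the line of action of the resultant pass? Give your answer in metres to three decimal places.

h_p = 6.916 m

γ = ρg = 1139 × 9.81 / 1000 = 11.17359 kN/m³.
The centroid lies 4.39/2 = 2.195 m below the top edge, so the centroid depth is h_c = 4.48 + 2.195 = 6.675 m.
A = 4.95 × 4.39 = 21.7305 m².
Resultant F = γ·h_c·A = 11.17359 × 6.675 × 21.7305 = 1620.74 kN.
I_c = b·h³/12 = 4.95 × 4.39³/12 = 34.8994 m⁴.
Centre of pressure: y_p = y_c + I_c/(y_c·A) = 6.675 + 34.8994/(6.675 × 21.7305) = 6.675 + 0.240601 = 6.9156 m along the plane.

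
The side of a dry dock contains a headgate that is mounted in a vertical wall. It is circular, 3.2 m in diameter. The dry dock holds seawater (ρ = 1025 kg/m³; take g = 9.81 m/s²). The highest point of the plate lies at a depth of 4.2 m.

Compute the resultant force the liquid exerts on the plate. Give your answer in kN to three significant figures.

γ = ρg = 1025 × 9.81 / 1000 = 10.05525 kN/m³.
The centroid is at the centre, 1.6 m below the top of the plate, so the centroid depth is h_c = 4.2 + 1.6 = 5.8 m.
A = π(1.6)² = 8.04248 m².
Resultant F = γ·h_c·A = 10.05525 × 5.8 × 8.04248 = 469.041 kN.

F ≈ 469 kN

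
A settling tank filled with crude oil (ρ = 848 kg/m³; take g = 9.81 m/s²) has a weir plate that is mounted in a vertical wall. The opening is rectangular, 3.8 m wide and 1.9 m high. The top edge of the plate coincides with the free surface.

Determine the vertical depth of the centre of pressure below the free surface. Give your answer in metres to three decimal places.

γ = ρg = 848 × 9.81 / 1000 = 8.31888 kN/m³.
The centroid lies 1.9/2 = 0.95 m below the top edge, so the centroid depth is h_c = 0.95 m.
A = 3.8 × 1.9 = 7.22 m².
Resultant F = γ·h_c·A = 8.31888 × 0.95 × 7.22 = 57.0592 kN.
I_c = b·h³/12 = 3.8 × 1.9³/12 = 2.17202 m⁴.
Centre of pressure: y_p = y_c + I_c/(y_c·A) = 0.95 + 2.17202/(0.95 × 7.22) = 0.95 + 0.316667 = 1.26667 m along the plane.

h_p = 1.267 m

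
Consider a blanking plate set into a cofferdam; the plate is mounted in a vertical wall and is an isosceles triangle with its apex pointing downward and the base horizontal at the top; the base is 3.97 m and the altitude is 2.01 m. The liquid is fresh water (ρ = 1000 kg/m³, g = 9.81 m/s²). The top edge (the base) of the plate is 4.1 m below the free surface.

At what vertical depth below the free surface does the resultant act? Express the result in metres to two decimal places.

h_p = 4.82 m

γ = ρg = 1000 × 9.81 = 9810 N/m³ = 9.81 kN/m³.
With the apex down, the centroid sits h/3 = 2.01/3 = 0.67 m below the base (the top edge), so the centroid depth is h_c = 4.1 + 0.67 = 4.77 m.
A = ½ × 3.97 × 2.01 = 3.98985 m².
Resultant F = γ·h_c·A = 9.81 × 4.77 × 3.98985 = 186.7 kN.
I_c = b·h³/36 = 3.97 × 2.01³/36 = 0.895522 m⁴.
Centre of pressure: y_p = y_c + I_c/(y_c·A) = 4.77 + 0.895522/(4.77 × 3.98985) = 4.77 + 0.0470545 = 4.81705 m along the plane.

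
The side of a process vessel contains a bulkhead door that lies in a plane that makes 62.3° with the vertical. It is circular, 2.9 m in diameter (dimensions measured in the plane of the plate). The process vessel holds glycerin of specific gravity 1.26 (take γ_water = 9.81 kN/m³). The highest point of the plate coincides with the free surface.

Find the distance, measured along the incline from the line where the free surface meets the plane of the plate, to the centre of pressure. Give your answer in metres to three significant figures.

γ = 1.26 × 9.81 = 12.3606 kN/m³.
The plate makes 62.3° with the vertical, i.e. θ = 90° − 62.3° = 27.7° to the horizontal. Measuring y along the incline from the free-surface line, vertical depth h = y·sinθ with sinθ = 0.464842.
The centroid is at the centre, 1.45 m below the top of the plate, so y_c = 1.45 m and h_c = 1.45 × 0.464842 = 0.674021 m.
A = π(1.45)² = 6.6052 m².
Resultant F = γ·h_c·A = 12.3606 × 0.674021 × 6.6052 = 55.0299 kN.
I_c = πr⁴/4 = π × 1.45⁴/4 = 3.47186 m⁴.
Centre of pressure: y_p = y_c + I_c/(y_c·A) = 1.45 + 3.47186/(1.45 × 6.6052) = 1.45 + 0.3625 = 1.8125 m along the plane.

y_p = 1.81 m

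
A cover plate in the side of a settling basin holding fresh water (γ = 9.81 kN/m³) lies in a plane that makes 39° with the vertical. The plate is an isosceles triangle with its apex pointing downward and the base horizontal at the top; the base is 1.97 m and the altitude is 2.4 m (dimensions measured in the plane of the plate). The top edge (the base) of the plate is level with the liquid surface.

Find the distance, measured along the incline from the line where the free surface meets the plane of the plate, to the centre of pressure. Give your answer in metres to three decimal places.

γ = 9.81 kN/m³.
The plate makes 39° with the vertical, i.e. θ = 90° − 39° = 51° to the horizontal. Measuring y along the incline from the free-surface line, vertical depth h = y·sinθ with sinθ = 0.777146.
With the apex down, the centroid sits h/3 = 2.4/3 = 0.8 m below the base (the top edge), so y_c = 0.8 m and h_c = 0.8 × 0.777146 = 0.621717 m.
A = ½ × 1.97 × 2.4 = 2.364 m².
Resultant F = γ·h_c·A = 9.81 × 0.621717 × 2.364 = 14.4181 kN.
I_c = b·h³/36 = 1.97 × 2.4³/36 = 0.75648 m⁴.
Centre of pressure: y_p = y_c + I_c/(y_c·A) = 0.8 + 0.75648/(0.8 × 2.364) = 0.8 + 0.4 = 1.2 m along the plane.

y_p = 1.200 m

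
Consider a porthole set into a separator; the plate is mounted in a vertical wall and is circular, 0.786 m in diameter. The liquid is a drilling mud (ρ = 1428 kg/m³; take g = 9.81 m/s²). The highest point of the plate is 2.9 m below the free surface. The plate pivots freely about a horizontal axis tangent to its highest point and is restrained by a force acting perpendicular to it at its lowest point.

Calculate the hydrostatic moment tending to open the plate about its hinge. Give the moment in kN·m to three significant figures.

M ≈ 9.06 kN·m

γ = ρg = 1428 × 9.81 / 1000 = 14.00868 kN/m³.
The centroid is at the centre, 0.393 m below the top of the plate, so the centroid depth is h_c = 2.9 + 0.393 = 3.293 m.
A = π(0.393)² = 0.485216 m².
Resultant F = γ·h_c·A = 14.00868 × 3.293 × 0.485216 = 22.3833 kN.
I_c = πr⁴/4 = π × 0.393⁴/4 = 0.0187353 m⁴.
Centre of pressure: y_p = y_c + I_c/(y_c·A) = 3.293 + 0.0187353/(3.293 × 0.485216) = 3.293 + 0.0117256 = 3.30473 m along the plane.
The resultant acts 0.393 + 0.0117256 = 0.404726 m (along the plate) below the hinge at the top edge, so the moment about the hinge is M = F × 0.404726 = 22.3833 × 0.404726 = 9.0591 kN·m.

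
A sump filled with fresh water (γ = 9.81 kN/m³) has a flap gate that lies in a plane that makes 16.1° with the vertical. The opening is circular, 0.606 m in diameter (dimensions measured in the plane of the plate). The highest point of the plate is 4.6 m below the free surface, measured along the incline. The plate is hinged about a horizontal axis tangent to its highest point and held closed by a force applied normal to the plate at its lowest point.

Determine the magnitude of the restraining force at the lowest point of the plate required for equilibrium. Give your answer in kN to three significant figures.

P ≈ 6.77 kN

γ = 9.81 kN/m³.
The plate makes 16.1° with the vertical, i.e. θ = 90° − 16.1° = 73.9° to the horizontal. Measuring y along the incline from the free-surface line, vertical depth h = y·sinθ with sinθ = 0.960779.
The centroid is at the centre, 0.303 m below the top of the plate, so y_c = 4.6 + 0.303 = 4.903 m and h_c = 4.903 × 0.960779 = 4.7107 m.
A = π(0.303)² = 0.288426 m².
Resultant F = γ·h_c·A = 9.81 × 4.7107 × 0.288426 = 13.3287 kN.
I_c = πr⁴/4 = π × 0.303⁴/4 = 0.00662004 m⁴.
Centre of pressure: y_p = y_c + I_c/(y_c·A) = 4.903 + 0.00662004/(4.903 × 0.288426) = 4.903 + 0.00468128 = 4.90768 m along the plane.
The resultant acts 0.303 + 0.00468128 = 0.307681 m (along the plate) below the hinge at the top edge, so the moment about the hinge is M = F × 0.307681 = 13.3287 × 0.307681 = 4.10099 kN·m.
A normal force at the bottom, 0.606 m from the hinge, must supply this moment: P = 4.10099/0.606 = 6.76731 kN.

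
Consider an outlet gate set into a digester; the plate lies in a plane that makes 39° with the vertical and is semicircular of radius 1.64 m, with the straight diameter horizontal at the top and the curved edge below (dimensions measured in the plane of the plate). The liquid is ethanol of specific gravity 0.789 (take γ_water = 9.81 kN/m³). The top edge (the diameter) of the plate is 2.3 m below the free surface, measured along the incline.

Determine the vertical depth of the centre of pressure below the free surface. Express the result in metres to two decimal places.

γ = 0.789 × 9.81 = 7.74009 kN/m³.
The plate makes 39° with the vertical, i.e. θ = 90° − 39° = 51° to the horizontal. Measuring y along the incline from the free-surface line, vertical depth h = y·sinθ with sinθ = 0.777146.
The centroid of a semicircle lies 4r/(3π) = 0.696038 m from the diameter, here below the top edge, so y_c = 2.3 + 0.696038 = 2.99604 m and h_c = 2.99604 × 0.777146 = 2.32836 m.
A = πr²/2 = π × 1.64²/2 = 4.22481 m².
Resultant F = γ·h_c·A = 7.74009 × 2.32836 × 4.22481 = 76.1383 kN.
I_c = (π/8 − 8/(9π))·r⁴ = 0.109757 × 1.64⁴ = 0.793976 m⁴.
Centre of pressure: y_p = y_c + I_c/(y_c·A) = 2.99604 + 0.793976/(2.99604 × 4.22481) = 2.99604 + 0.0627267 = 3.05877 m along the plane.
Vertically, h_p = y_p·sinθ = 3.05877 × 0.777146 = 2.37711 m.

h_p = 2.38 m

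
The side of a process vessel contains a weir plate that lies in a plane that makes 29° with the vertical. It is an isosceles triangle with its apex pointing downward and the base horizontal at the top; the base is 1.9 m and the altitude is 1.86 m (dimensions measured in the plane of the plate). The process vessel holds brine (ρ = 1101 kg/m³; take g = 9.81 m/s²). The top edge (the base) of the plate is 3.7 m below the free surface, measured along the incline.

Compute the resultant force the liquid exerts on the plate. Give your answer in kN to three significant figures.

F ≈ 72.1 kN

γ = ρg = 1101 × 9.81 / 1000 = 10.80081 kN/m³.
The plate makes 29° with the vertical, i.e. θ = 90° − 29° = 61° to the horizontal. Measuring y along the incline from the free-surface line, vertical depth h = y·sinθ with sinθ = 0.874620.
With the apex down, the centroid sits h/3 = 1.86/3 = 0.62 m below the base (the top edge), so y_c = 3.7 + 0.62 = 4.32 m and h_c = 4.32 × 0.874620 = 3.77836 m.
A = ½ × 1.9 × 1.86 = 1.767 m².
Resultant F = γ·h_c·A = 10.80081 × 3.77836 × 1.767 = 72.1101 kN.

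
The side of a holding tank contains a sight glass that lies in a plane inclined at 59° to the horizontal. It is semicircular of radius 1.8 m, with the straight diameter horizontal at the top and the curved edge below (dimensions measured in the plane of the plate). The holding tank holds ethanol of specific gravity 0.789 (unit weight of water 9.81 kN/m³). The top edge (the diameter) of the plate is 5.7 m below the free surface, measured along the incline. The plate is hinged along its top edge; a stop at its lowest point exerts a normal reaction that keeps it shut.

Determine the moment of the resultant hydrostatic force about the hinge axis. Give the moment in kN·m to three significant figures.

M ≈ 174 kN·m

γ = 0.789 × 9.81 = 7.74009 kN/m³.
Let θ = 59° be the plate's angle to the horizontal; measure y along the incline from where the plane meets the free surface. Vertical depth h = y·sinθ with sinθ = 0.857167.
The centroid of a semicircle lies 4r/(3π) = 0.763944 m from the diameter, here below the top edge, so y_c = 5.7 + 0.763944 = 6.46394 m and h_c = 6.46394 × 0.857167 = 5.54068 m.
A = πr²/2 = π × 1.8²/2 = 5.08938 m².
Resultant F = γ·h_c·A = 7.74009 × 5.54068 × 5.08938 = 218.26 kN.
I_c = (π/8 − 8/(9π))·r⁴ = 0.109757 × 1.8⁴ = 1.15219 m⁴.
Centre of pressure: y_p = y_c + I_c/(y_c·A) = 6.46394 + 1.15219/(6.46394 × 5.08938) = 6.46394 + 0.0350237 = 6.49896 m along the plane.
The resultant acts 0.763944 + 0.0350237 = 0.798968 m (along the plate) below the hinge at the top edge, so the moment about the hinge is M = F × 0.798968 = 218.26 × 0.798968 = 174.383 kN·m.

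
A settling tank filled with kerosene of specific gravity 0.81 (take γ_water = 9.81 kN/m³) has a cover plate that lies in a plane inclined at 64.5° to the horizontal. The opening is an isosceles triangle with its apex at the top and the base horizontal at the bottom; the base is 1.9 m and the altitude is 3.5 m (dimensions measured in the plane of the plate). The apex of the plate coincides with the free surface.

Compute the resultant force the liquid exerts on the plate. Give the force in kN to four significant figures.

F ≈ 55.64 kN

γ = 0.81 × 9.81 = 7.9461 kN/m³.
Let θ = 64.5° be the plate's angle to the horizontal; measure y along the incline from where the plane meets the free surface. Vertical depth h = y·sinθ with sinθ = 0.902585.
With the apex up, the centroid sits 2h/3 = 2 × 3.5/3 = 2.33333 m below the apex, so y_c = 2.33333 m and h_c = 2.33333 × 0.902585 = 2.10603 m.
A = ½ × 1.9 × 3.5 = 3.325 m².
Resultant F = γ·h_c·A = 7.9461 × 2.10603 × 3.325 = 55.643 kN.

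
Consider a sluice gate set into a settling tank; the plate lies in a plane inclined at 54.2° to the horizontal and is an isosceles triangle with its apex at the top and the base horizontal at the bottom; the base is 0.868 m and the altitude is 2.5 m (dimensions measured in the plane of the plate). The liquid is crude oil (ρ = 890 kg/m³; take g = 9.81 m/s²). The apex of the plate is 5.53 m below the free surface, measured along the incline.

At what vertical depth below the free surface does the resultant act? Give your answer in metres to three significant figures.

γ = ρg = 890 × 9.81 / 1000 = 8.7309 kN/m³.
Let θ = 54.2° be the plate's angle to the horizontal; measure y along the incline from where the plane meets the free surface. Vertical depth h = y·sinθ with sinθ = 0.811064.
With the apex up, the centroid sits 2h/3 = 2 × 2.5/3 = 1.66667 m below the apex, so y_c = 5.53 + 1.66667 = 7.19667 m and h_c = 7.19667 × 0.811064 = 5.83696 m.
A = ½ × 0.868 × 2.5 = 1.085 m².
Resultant F = γ·h_c·A = 8.7309 × 5.83696 × 1.085 = 55.2937 kN.
I_c = b·h³/36 = 0.868 × 2.5³/36 = 0.376736 m⁴.
Centre of pressure: y_p = y_c + I_c/(y_c·A) = 7.19667 + 0.376736/(7.19667 × 1.085) = 7.19667 + 0.0482476 = 7.24492 m along the plane.
Vertically, h_p = y_p·sinθ = 7.24492 × 0.811064 = 5.87609 m.

h_p = 5.88 m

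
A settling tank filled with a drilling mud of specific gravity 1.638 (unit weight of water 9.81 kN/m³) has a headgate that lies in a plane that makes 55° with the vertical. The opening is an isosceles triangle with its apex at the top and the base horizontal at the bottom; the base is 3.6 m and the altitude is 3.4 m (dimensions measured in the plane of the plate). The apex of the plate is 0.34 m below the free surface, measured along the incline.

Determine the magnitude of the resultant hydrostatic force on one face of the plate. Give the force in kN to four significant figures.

γ = 1.638 × 9.81 = 16.06878 kN/m³.
The plate makes 55° with the vertical, i.e. θ = 90° − 55° = 35° to the horizontal. Measuring y along the incline from the free-surface line, vertical depth h = y·sinθ with sinθ = 0.573576.
With the apex up, the centroid sits 2h/3 = 2 × 3.4/3 = 2.26667 m below the apex, so y_c = 0.34 + 2.26667 = 2.60667 m and h_c = 2.60667 × 0.573576 = 1.49512 m.
A = ½ × 3.6 × 3.4 = 6.12 m².
Resultant F = γ·h_c·A = 16.06878 × 1.49512 × 6.12 = 147.031 kN.

F ≈ 147.0 kN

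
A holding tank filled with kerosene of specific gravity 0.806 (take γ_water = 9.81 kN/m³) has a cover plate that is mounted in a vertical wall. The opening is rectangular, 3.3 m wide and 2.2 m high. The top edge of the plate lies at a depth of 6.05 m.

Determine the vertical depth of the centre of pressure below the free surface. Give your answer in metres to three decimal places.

γ = 0.806 × 9.81 = 7.90686 kN/m³.
The centroid lies 2.2/2 = 1.1 m below the top edge, so the centroid depth is h_c = 6.05 + 1.1 = 7.15 m.
A = 3.3 × 2.2 = 7.26 m².
Resultant F = γ·h_c·A = 7.90686 × 7.15 × 7.26 = 410.437 kN.
I_c = b·h³/12 = 3.3 × 2.2³/12 = 2.9282 m⁴.
Centre of pressure: y_p = y_c + I_c/(y_c·A) = 7.15 + 2.9282/(7.15 × 7.26) = 7.15 + 0.0564103 = 7.20641 m along the plane.

h_p = 7.206 m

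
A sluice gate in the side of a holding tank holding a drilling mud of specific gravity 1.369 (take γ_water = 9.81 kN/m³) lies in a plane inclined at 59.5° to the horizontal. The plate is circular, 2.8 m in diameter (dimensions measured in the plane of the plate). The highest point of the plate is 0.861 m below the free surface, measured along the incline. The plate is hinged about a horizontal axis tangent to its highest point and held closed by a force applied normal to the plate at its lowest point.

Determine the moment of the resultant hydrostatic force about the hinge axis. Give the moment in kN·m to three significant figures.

M ≈ 260 kN·m

γ = 1.369 × 9.81 = 13.42989 kN/m³.
Let θ = 59.5° be the plate's angle to the horizontal; measure y along the incline from where the plane meets the free surface. Vertical depth h = y·sinθ with sinθ = 0.861629.
The centroid is at the centre, 1.4 m below the top of the plate, so y_c = 0.861 + 1.4 = 2.261 m and h_c = 2.261 × 0.861629 = 1.94814 m.
A = π(1.4)² = 6.15752 m².
Resultant F = γ·h_c·A = 13.42989 × 1.94814 × 6.15752 = 161.101 kN.
I_c = πr⁴/4 = π × 1.4⁴/4 = 3.01719 m⁴.
Centre of pressure: y_p = y_c + I_c/(y_c·A) = 2.261 + 3.01719/(2.261 × 6.15752) = 2.261 + 0.216719 = 2.47772 m along the plane.
The resultant acts 1.4 + 0.216719 = 1.61672 m (along the plate) below the hinge at the top edge, so the moment about the hinge is M = F × 1.61672 = 161.101 × 1.61672 = 260.455 kN·m.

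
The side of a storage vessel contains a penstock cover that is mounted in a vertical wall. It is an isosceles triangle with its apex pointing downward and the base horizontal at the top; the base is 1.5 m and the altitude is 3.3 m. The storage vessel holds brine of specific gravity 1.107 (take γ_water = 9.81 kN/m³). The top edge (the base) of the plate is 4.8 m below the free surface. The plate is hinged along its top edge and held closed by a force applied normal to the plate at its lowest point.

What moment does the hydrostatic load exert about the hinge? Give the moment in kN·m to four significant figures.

γ = 1.107 × 9.81 = 10.85967 kN/m³.
With the apex down, the centroid sits h/3 = 3.3/3 = 1.1 m below the base (the top edge), so the centroid depth is h_c = 4.8 + 1.1 = 5.9 m.
A = ½ × 1.5 × 3.3 = 2.475 m².
Resultant F = γ·h_c·A = 10.85967 × 5.9 × 2.475 = 158.578 kN.
I_c = b·h³/36 = 1.5 × 3.3³/36 = 1.49737 m⁴.
Centre of pressure: y_p = y_c + I_c/(y_c·A) = 5.9 + 1.49737/(5.9 × 2.475) = 5.9 + 0.102542 = 6.00254 m along the plane.
The resultant acts 1.1 + 0.102542 = 1.20254 m (along the plate) below the hinge at the top edge, so the moment about the hinge is M = F × 1.20254 = 158.578 × 1.20254 = 190.696 kN·m.

M ≈ 190.7 kN·m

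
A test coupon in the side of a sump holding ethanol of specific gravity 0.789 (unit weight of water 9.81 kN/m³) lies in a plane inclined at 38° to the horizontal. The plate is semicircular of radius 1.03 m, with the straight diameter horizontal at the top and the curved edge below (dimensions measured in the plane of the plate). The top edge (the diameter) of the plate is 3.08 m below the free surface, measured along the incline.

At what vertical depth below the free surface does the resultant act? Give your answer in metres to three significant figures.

γ = 0.789 × 9.81 = 7.74009 kN/m³.
Let θ = 38° be the plate's angle to the horizontal; measure y along the incline from where the plane meets the free surface. Vertical depth h = y·sinθ with sinθ = 0.615661.
The centroid of a semicircle lies 4r/(3π) = 0.437146 m from the diameter, here below the top edge, so y_c = 3.08 + 0.437146 = 3.51715 m and h_c = 3.51715 × 0.615661 = 2.16537 m.
A = πr²/2 = π × 1.03²/2 = 1.66646 m².
Resultant F = γ·h_c·A = 7.74009 × 2.16537 × 1.66646 = 27.9301 kN.
I_c = (π/8 − 8/(9π))·r⁴ = 0.109757 × 1.03⁴ = 0.123532 m⁴.
Centre of pressure: y_p = y_c + I_c/(y_c·A) = 3.51715 + 0.123532/(3.51715 × 1.66646) = 3.51715 + 0.0210763 = 3.53823 m along the plane.
Vertically, h_p = y_p·sinθ = 3.53823 × 0.615661 = 2.17835 m.

h_p = 2.18 m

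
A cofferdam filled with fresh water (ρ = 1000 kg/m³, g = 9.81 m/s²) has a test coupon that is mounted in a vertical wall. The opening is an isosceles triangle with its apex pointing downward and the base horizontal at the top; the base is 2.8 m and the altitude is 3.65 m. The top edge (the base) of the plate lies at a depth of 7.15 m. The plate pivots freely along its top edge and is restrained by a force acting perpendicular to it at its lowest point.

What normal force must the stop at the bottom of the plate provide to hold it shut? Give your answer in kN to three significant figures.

P ≈ 150 kN

γ = ρg = 1000 × 9.81 = 9810 N/m³ = 9.81 kN/m³.
With the apex down, the centroid sits h/3 = 3.65/3 = 1.21667 m below the base (the top edge), so the centroid depth is h_c = 7.15 + 1.21667 = 8.36667 m.
A = ½ × 2.8 × 3.65 = 5.11 m².
Resultant F = γ·h_c·A = 9.81 × 8.36667 × 5.11 = 419.414 kN.
I_c = b·h³/36 = 2.8 × 3.65³/36 = 3.78211 m⁴.
Centre of pressure: y_p = y_c + I_c/(y_c·A) = 8.36667 + 3.78211/(8.36667 × 5.11) = 8.36667 + 0.0884628 = 8.45513 m along the plane.
The resultant acts 1.21667 + 0.0884628 = 1.30513 m (along the plate) below the hinge at the top edge, so the moment about the hinge is M = F × 1.30513 = 419.414 × 1.30513 = 547.39 kN·m.
A normal force at the bottom, 3.65 m from the hinge, must supply this moment: P = 547.39/3.65 = 149.97 kN.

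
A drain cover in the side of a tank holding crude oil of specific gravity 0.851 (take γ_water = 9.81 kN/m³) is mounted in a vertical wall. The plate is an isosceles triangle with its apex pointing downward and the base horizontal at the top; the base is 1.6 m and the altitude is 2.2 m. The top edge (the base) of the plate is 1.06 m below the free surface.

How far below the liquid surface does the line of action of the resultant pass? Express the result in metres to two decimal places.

h_p = 1.94 m

γ = 0.851 × 9.81 = 8.34831 kN/m³.
With the apex down, the centroid sits h/3 = 2.2/3 = 0.733333 m below the base (the top edge), so the centroid depth is h_c = 1.06 + 0.733333 = 1.79333 m.
A = ½ × 1.6 × 2.2 = 1.76 m².
Resultant F = γ·h_c·A = 8.34831 × 1.79333 × 1.76 = 26.3494 kN.
I_c = b·h³/36 = 1.6 × 2.2³/36 = 0.473244 m⁴.
Centre of pressure: y_p = y_c + I_c/(y_c·A) = 1.79333 + 0.473244/(1.79333 × 1.76) = 1.79333 + 0.149938 = 1.94327 m along the plane.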